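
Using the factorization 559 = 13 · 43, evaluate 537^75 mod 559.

Mod 13: 537 ≡ 4; by Fermat, exponent reduces to 75 mod 12 = 3; 4^3 ≡ 12 (mod 13).
Mod 43: 537 ≡ 21; by Fermat, exponent reduces to 75 mod 42 = 33; 21^33 ≡ 4 (mod 43).
Combine by CRT: x ≡ 12 (mod 13), x ≡ 4 (mod 43) ⇒ x ≡ 90 (mod 559).

90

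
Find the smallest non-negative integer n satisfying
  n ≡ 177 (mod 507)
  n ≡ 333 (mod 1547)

51384

gcd(507, 1547) = 13 and 13 | (333 − 177), so the pair is consistent; merging gives n ≡ 51384 (mod 60333), where 60333 = lcm(507, 1547).
The solution is unique modulo lcm(507, 1547) = 60333.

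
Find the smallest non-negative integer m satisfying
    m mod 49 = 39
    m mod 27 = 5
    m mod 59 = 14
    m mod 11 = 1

The moduli are pairwise coprime; N = 49·27·59·11 = 858627.
N/49 = 17523; 17523 ≡ 30 (mod 49); 30·18 ≡ 1, so inverse 18.
N/27 = 31801; 31801 ≡ 22 (mod 27); 22·16 ≡ 1, so inverse 16.
N/59 = 14553; 14553 ≡ 39 (mod 59); 39·56 ≡ 1, so inverse 56.
N/11 = 78057; 78057 ≡ 1 (mod 11), inverse 1.
m ≡ 39·17523·18 + 5·31801·16 + 14·14553·56 + 1·78057·1 = 26332835.
26332835 mod 858627 = 574025.

574025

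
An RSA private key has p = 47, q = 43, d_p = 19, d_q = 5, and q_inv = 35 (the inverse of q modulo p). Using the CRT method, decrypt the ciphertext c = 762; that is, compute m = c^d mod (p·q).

1299

m₁ = c^(d_p) mod p: c ≡ 10 (mod 47), and 10^19 mod 47 = 30.
m₂ = c^(d_q) mod q: c ≡ 31 (mod 43), and 31^5 mod 43 = 9.
h = q_inv·(m₁ − m₂) mod p = 35·(30 − 9) mod 47 = 30.
m = m₂ + h·q = 9 + 30·43 = 1299.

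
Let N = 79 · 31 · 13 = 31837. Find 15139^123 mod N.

26317

Mod 79: 15139 ≡ 50; by Fermat, exponent reduces to 123 mod 78 = 45; 50^45 ≡ 10 (mod 79).
Mod 31: 15139 ≡ 11; by Fermat, exponent reduces to 123 mod 30 = 3; 11^3 ≡ 29 (mod 31).
Mod 13: 15139 ≡ 7; by Fermat, exponent reduces to 123 mod 12 = 3; 7^3 ≡ 5 (mod 13).
Combine by CRT: x ≡ 10 (mod 79), x ≡ 29 (mod 31), x ≡ 5 (mod 13) ⇒ x ≡ 26317 (mod 31837).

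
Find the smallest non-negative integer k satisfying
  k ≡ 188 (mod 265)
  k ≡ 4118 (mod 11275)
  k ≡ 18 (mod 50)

gcd(265, 11275) = 5 and 5 | (4118 − 188), so the pair is consistent; merging gives k ≡ 522768 (mod 597575), where 597575 = lcm(265, 11275).
gcd(597575, 50) = 25 and 25 | (18 − 522768), so the pair is consistent; merging gives k ≡ 522768 (mod 1195150), where 1195150 = lcm(597575, 50).
The solution is unique modulo lcm(265, 11275, 50) = 1195150.

522768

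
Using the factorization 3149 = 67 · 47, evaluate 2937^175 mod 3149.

Mod 67: 2937 ≡ 56; by Fermat, exponent reduces to 175 mod 66 = 43; 56^43 ≡ 21 (mod 67).
Mod 47: 2937 ≡ 23; by Fermat, exponent reduces to 175 mod 46 = 37; 23^37 ≡ 5 (mod 47).
Combine by CRT: x ≡ 21 (mod 67), x ≡ 5 (mod 47) ⇒ x ≡ 1227 (mod 3149).

1227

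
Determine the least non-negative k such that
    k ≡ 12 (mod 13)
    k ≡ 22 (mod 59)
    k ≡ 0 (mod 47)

The moduli are pairwise coprime; N = 13·59·47 = 36049.
N/13 = 2773; 2773 ≡ 4 (mod 13); 4·10 ≡ 1, so inverse 10.
N/59 = 611; 611 ≡ 21 (mod 59); 21·45 ≡ 1, so inverse 45.
N/47 = 767; 767 ≡ 15 (mod 47); 15·22 ≡ 1, so inverse 22.
k ≡ 12·2773·10 + 22·611·45 + 0·767·22 = 937650.
937650 mod 36049 = 376.

376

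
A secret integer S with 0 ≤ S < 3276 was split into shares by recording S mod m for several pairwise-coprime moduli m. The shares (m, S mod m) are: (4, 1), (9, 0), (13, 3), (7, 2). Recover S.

The moduli are pairwise coprime; N = 4·9·13·7 = 3276.
N/4 = 819; 819 ≡ 3 (mod 4); 3·3 ≡ 1, so inverse 3.
N/9 = 364; 364 ≡ 4 (mod 9); 4·7 ≡ 1, so inverse 7.
N/13 = 252; 252 ≡ 5 (mod 13); 5·8 ≡ 1, so inverse 8.
N/7 = 468; 468 ≡ 6 (mod 7); 6·6 ≡ 1, so inverse 6.
S ≡ 1·819·3 + 0·364·7 + 3·252·8 + 2·468·6 = 14121.
14121 mod 3276 = 1017.

1017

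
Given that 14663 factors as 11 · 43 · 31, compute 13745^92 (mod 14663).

454

Mod 11: 13745 ≡ 6; by Fermat, exponent reduces to 92 mod 10 = 2; 6^2 ≡ 3 (mod 11).
Mod 43: 13745 ≡ 28; by Fermat, exponent reduces to 92 mod 42 = 8; 28^8 ≡ 24 (mod 43).
Mod 31: 13745 ≡ 12; by Fermat, exponent reduces to 92 mod 30 = 2; 12^2 ≡ 20 (mod 31).
Combine by CRT: x ≡ 3 (mod 11), x ≡ 24 (mod 43), x ≡ 20 (mod 31) ⇒ x ≡ 454 (mod 14663).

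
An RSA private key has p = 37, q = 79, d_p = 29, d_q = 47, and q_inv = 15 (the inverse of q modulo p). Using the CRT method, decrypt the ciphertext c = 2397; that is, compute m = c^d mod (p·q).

m₁ = c^(d_p) mod p: c ≡ 29 (mod 37), and 29^29 mod 37 = 14.
m₂ = c^(d_q) mod q: c ≡ 27 (mod 79), and 27^47 mod 79 = 15.
h = q_inv·(m₁ − m₂) mod p = 15·(14 − 15) mod 37 = 22.
m = m₂ + h·q = 15 + 22·79 = 1753.

1753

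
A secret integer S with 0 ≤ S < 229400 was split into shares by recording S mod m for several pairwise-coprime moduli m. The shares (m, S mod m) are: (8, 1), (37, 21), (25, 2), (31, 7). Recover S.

Combine the congruences pairwise.
From S ≡ 1 (mod 8) write S = 1 + 8t. Substituting into S ≡ 21 (mod 37) gives 8t ≡ 20 (mod 37), and since 8⁻¹ ≡ 14 (mod 37), t ≡ 21. Hence S ≡ 1 + 8·21 = 169 (mod 296).
From S ≡ 169 (mod 296) write S = 169 + 296t. Substituting into S ≡ 2 (mod 25) gives 296t ≡ 8 (mod 25), and since 21⁻¹ ≡ 6 (mod 25), t ≡ 23. Hence S ≡ 169 + 296·23 = 6977 (mod 7400).
From S ≡ 6977 (mod 7400) write S = 6977 + 7400t. Substituting into S ≡ 7 (mod 31) gives 7400t ≡ 5 (mod 31), and since 22⁻¹ ≡ 24 (mod 31), t ≡ 27. Hence S ≡ 6977 + 7400·27 = 206777 (mod 229400).

206777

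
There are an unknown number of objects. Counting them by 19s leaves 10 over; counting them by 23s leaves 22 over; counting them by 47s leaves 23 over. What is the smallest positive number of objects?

2138

The moduli are pairwise coprime; M = 19·23·47 = 20539.
M/19 = 1081; 1081 ≡ 17 (mod 19); 17·9 ≡ 1, so inverse 9.
M/23 = 893; 893 ≡ 19 (mod 23); 19·17 ≡ 1, so inverse 17.
M/47 = 437; 437 ≡ 14 (mod 47); 14·37 ≡ 1, so inverse 37.
N ≡ 10·1081·9 + 22·893·17 + 23·437·37 = 803159.
803159 mod 20539 = 2138.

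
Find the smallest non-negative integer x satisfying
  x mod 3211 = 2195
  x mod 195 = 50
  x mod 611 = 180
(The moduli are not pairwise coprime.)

gcd(3211, 195) = 13 and 13 | (50 − 2195), so the pair is consistent; merging gives x ≡ 2195 (mod 48165), where 48165 = lcm(3211, 195).
gcd(48165, 611) = 13 and 13 | (180 − 2195), so the pair is consistent; merging gives x ≡ 1784300 (mod 2263755), where 2263755 = lcm(48165, 611).
The solution is unique modulo lcm(3211, 195, 611) = 2263755.

1784300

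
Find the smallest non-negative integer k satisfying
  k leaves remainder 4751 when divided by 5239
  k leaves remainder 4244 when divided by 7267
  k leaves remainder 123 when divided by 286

4793197

gcd(5239, 7267) = 169 and 169 | (4244 − 4751), so the pair is consistent; merging gives k ≡ 62380 (mod 225277), where 225277 = lcm(5239, 7267).
gcd(225277, 286) = 13 and 13 | (123 − 62380), so the pair is consistent; merging gives k ≡ 4793197 (mod 4956094), where 4956094 = lcm(225277, 286).
The solution is unique modulo lcm(5239, 7267, 286) = 4956094.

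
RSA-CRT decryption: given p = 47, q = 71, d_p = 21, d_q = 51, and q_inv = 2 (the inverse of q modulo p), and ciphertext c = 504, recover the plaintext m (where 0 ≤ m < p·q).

m₁ = c^(d_p) mod p: c ≡ 34 (mod 47), and 34^21 mod 47 = 42.
m₂ = c^(d_q) mod q: c ≡ 7 (mod 71), and 7^51 mod 71 = 52.
h = q_inv·(m₁ − m₂) mod p = 2·(42 − 52) mod 47 = 27.
m = m₂ + h·q = 52 + 27·71 = 1969.

1969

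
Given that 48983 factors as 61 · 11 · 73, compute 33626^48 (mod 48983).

Mod 61: 33626 ≡ 15; 15^48 ≡ 20 (mod 61).
Mod 11: 33626 ≡ 10; by Fermat, exponent reduces to 48 mod 10 = 8; 10^8 ≡ 1 (mod 11).
Mod 73: 33626 ≡ 46; 46^48 ≡ 1 (mod 73).
Combine by CRT: x ≡ 20 (mod 61), x ≡ 1 (mod 11), x ≡ 1 (mod 73) ⇒ x ≡ 6425 (mod 48983).

6425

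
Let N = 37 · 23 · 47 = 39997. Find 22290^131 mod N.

21789

Mod 37: 22290 ≡ 16; by Fermat, exponent reduces to 131 mod 36 = 23; 16^23 ≡ 33 (mod 37).
Mod 23: 22290 ≡ 3; by Fermat, exponent reduces to 131 mod 22 = 21; 3^21 ≡ 8 (mod 23).
Mod 47: 22290 ≡ 12; by Fermat, exponent reduces to 131 mod 46 = 39; 12^39 ≡ 28 (mod 47).
Combine by CRT: x ≡ 33 (mod 37), x ≡ 8 (mod 23), x ≡ 28 (mod 47) ⇒ x ≡ 21789 (mod 39997).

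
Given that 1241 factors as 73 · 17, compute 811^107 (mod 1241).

Mod 73: 811 ≡ 8; by Fermat, exponent reduces to 107 mod 72 = 35; 8^35 ≡ 64 (mod 73).
Mod 17: 811 ≡ 12; by Fermat, exponent reduces to 107 mod 16 = 11; 12^11 ≡ 6 (mod 17).
Combine by CRT: x ≡ 64 (mod 73), x ≡ 6 (mod 17) ⇒ x ≡ 210 (mod 1241).

210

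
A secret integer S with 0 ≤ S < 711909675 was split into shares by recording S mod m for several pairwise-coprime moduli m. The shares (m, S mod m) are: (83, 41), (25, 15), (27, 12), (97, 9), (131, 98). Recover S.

398398215

The moduli are pairwise coprime; N = 83·25·27·97·131 = 711909675.
N/83 = 8577225; 8577225 ≡ 5 (mod 83); 5·50 ≡ 1, so inverse 50.
N/25 = 28476387; 28476387 ≡ 12 (mod 25); 12·23 ≡ 1, so inverse 23.
N/27 = 26367025; 26367025 ≡ 13 (mod 27); 13·25 ≡ 1, so inverse 25.
N/97 = 7339275; 7339275 ≡ 61 (mod 97); 61·35 ≡ 1, so inverse 35.
N/131 = 5434425; 5434425 ≡ 21 (mod 131); 21·25 ≡ 1, so inverse 25.
S ≡ 41·8577225·50 + 15·28476387·23 + 12·26367025·25 + 9·7339275·35 + 98·5434425·25 = 50943985140.
50943985140 mod 711909675 = 398398215.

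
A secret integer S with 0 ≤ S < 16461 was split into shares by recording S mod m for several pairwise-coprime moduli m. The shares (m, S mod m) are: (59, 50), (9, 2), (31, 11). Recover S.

4475

Combine the congruences pairwise.
From S ≡ 50 (mod 59) write S = 50 + 59t. Substituting into S ≡ 2 (mod 9) gives 59t ≡ 6 (mod 9), and since 5⁻¹ ≡ 2 (mod 9), t ≡ 3. Hence S ≡ 50 + 59·3 = 227 (mod 531).
From S ≡ 227 (mod 531) write S = 227 + 531t. Substituting into S ≡ 11 (mod 31) gives 531t ≡ 1 (mod 31), and since 4⁻¹ ≡ 8 (mod 31), t ≡ 8. Hence S ≡ 227 + 531·8 = 4475 (mod 16461).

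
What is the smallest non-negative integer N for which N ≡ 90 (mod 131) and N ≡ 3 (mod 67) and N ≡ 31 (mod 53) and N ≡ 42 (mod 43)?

3742891

The moduli are pairwise coprime; M = 131·67·53·43 = 20002783.
M/131 = 152693; 152693 ≡ 78 (mod 131); 78·42 ≡ 1, so inverse 42.
M/67 = 298549; 298549 ≡ 64 (mod 67); 64·22 ≡ 1, so inverse 22.
M/53 = 377411; 377411 ≡ 51 (mod 53); 51·26 ≡ 1, so inverse 26.
M/43 = 465181; 465181 ≡ 7 (mod 43); 7·37 ≡ 1, so inverse 37.
N ≡ 90·152693·42 + 3·298549·22 + 31·377411·26 + 42·465181·37 = 1623968314.
1623968314 mod 20002783 = 3742891.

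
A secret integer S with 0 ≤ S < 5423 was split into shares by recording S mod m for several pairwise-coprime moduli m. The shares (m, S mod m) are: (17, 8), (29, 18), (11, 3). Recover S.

From S ≡ 8 (mod 17) write S = 8 + 17t. Substituting into S ≡ 18 (mod 29) gives 17t ≡ 10 (mod 29), and since 17⁻¹ ≡ 12 (mod 29), t ≡ 4. Hence S ≡ 8 + 17·4 = 76 (mod 493).
From S ≡ 76 (mod 493) write S = 76 + 493t. Substituting into S ≡ 3 (mod 11) gives 493t ≡ 4 (mod 11), and since 9⁻¹ ≡ 5 (mod 11), t ≡ 9. Hence S ≡ 76 + 493·9 = 4513 (mod 5423).

4513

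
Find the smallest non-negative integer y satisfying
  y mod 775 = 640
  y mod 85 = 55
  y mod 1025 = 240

14590

gcd(775, 85) = 5 and 5 | (55 − 640), so the pair is consistent; merging gives y ≡ 1415 (mod 13175), where 13175 = lcm(775, 85).
gcd(13175, 1025) = 25 and 25 | (240 − 1415), so the pair is consistent; merging gives y ≡ 14590 (mod 540175), where 540175 = lcm(13175, 1025).
The solution is unique modulo lcm(775, 85, 1025) = 540175.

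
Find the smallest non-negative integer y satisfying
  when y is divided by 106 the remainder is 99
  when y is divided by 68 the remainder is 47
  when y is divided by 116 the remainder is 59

523

gcd(106, 68) = 2 and 2 | (47 − 99), so the pair is consistent; merging gives y ≡ 523 (mod 3604), where 3604 = lcm(106, 68).
gcd(3604, 116) = 4 and 4 | (59 − 523), so the pair is consistent; merging gives y ≡ 523 (mod 104516), where 104516 = lcm(3604, 116).
The solution is unique modulo lcm(106, 68, 116) = 104516.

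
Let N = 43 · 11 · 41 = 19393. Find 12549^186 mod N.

Mod 43: 12549 ≡ 36; by Fermat, exponent reduces to 186 mod 42 = 18; 36^18 ≡ 1 (mod 43).
Mod 11: 12549 ≡ 9; by Fermat, exponent reduces to 186 mod 10 = 6; 9^6 ≡ 9 (mod 11).
Mod 41: 12549 ≡ 3; by Fermat, exponent reduces to 186 mod 40 = 26; 3^26 ≡ 9 (mod 41).
Combine by CRT: x ≡ 1 (mod 43), x ≡ 9 (mod 11), x ≡ 9 (mod 41) ⇒ x ≡ 7225 (mod 19393).

7225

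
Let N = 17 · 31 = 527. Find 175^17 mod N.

90

Mod 17: 175 ≡ 5; by Fermat, exponent reduces to 17 mod 16 = 1; 5^1 ≡ 5 (mod 17).
Mod 31: 175 ≡ 20; 20^17 ≡ 28 (mod 31).
Combine by CRT: x ≡ 5 (mod 17), x ≡ 28 (mod 31) ⇒ x ≡ 90 (mod 527).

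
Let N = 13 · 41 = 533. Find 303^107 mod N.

10

Mod 13: 303 ≡ 4; by Fermat, exponent reduces to 107 mod 12 = 11; 4^11 ≡ 10 (mod 13).
Mod 41: 303 ≡ 16; by Fermat, exponent reduces to 107 mod 40 = 27; 16^27 ≡ 10 (mod 41).
Combine by CRT: x ≡ 10 (mod 13), x ≡ 10 (mod 41) ⇒ x ≡ 10 (mod 533).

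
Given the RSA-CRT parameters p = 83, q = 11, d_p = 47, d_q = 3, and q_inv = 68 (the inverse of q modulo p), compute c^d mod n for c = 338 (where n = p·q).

820

m₁ = c^(d_p) mod p: c ≡ 6 (mod 83), and 6^47 mod 83 = 73.
m₂ = c^(d_q) mod q: c ≡ 8 (mod 11), and 8^3 mod 11 = 6.
h = q_inv·(m₁ − m₂) mod p = 68·(73 − 6) mod 83 = 74.
m = m₂ + h·q = 6 + 74·11 = 820.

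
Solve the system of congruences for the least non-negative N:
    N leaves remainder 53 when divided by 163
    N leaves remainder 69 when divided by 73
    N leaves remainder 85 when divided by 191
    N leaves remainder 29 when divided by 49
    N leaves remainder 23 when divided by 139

From N ≡ 53 (mod 163) write N = 53 + 163t. Substituting into N ≡ 69 (mod 73) gives 163t ≡ 16 (mod 73), and since 17⁻¹ ≡ 43 (mod 73), t ≡ 31. Hence N ≡ 53 + 163·31 = 5106 (mod 11899).
From N ≡ 5106 (mod 11899) write N = 5106 + 11899t. Substituting into N ≡ 85 (mod 191) gives 11899t ≡ 136 (mod 191), and since 57⁻¹ ≡ 124 (mod 191), t ≡ 56. Hence N ≡ 5106 + 11899·56 = 671450 (mod 2272709).
From N ≡ 671450 (mod 2272709) write N = 671450 + 2272709t. Substituting into N ≡ 29 (mod 49) gives 2272709t ≡ 26 (mod 49), and since 40⁻¹ ≡ 38 (mod 49), t ≡ 8. Hence N ≡ 671450 + 2272709·8 = 18853122 (mod 111362741).
From N ≡ 18853122 (mod 111362741) write N = 18853122 + 111362741t. Substituting into N ≡ 23 (mod 139) gives 111362741t ≡ 27 (mod 139), and since 111⁻¹ ≡ 134 (mod 139), t ≡ 4. Hence N ≡ 18853122 + 111362741·4 = 464304086 (mod 15479420999).

464304086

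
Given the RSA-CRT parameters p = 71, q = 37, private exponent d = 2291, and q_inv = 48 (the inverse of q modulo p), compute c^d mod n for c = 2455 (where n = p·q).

520

d_p = d mod (p−1) = 2291 mod 70 = 51; d_q = d mod (q−1) = 23.
m₁ = c^(d_p) mod p: c ≡ 41 (mod 71), and 41^51 mod 71 = 23.
m₂ = c^(d_q) mod q: c ≡ 13 (mod 37), and 13^23 mod 37 = 2.
h = q_inv·(m₁ − m₂) mod p = 48·(23 − 2) mod 71 = 14.
m = m₂ + h·q = 2 + 14·37 = 520.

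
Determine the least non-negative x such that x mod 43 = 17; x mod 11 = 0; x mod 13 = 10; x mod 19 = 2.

The moduli are pairwise coprime; N = 43·11·13·19 = 116831.
N/43 = 2717; 2717 ≡ 8 (mod 43); 8·27 ≡ 1, so inverse 27.
N/11 = 10621; 10621 ≡ 6 (mod 11); 6·2 ≡ 1, so inverse 2.
N/13 = 8987; 8987 ≡ 4 (mod 13); 4·10 ≡ 1, so inverse 10.
N/19 = 6149; 6149 ≡ 12 (mod 19); 12·8 ≡ 1, so inverse 8.
x ≡ 17·2717·27 + 0·10621·2 + 10·8987·10 + 2·6149·8 = 2244187.
2244187 mod 116831 = 24398.

24398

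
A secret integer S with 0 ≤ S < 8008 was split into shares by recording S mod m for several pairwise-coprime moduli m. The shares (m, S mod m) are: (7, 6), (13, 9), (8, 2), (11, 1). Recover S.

4962

Combine the congruences pairwise.
From S ≡ 6 (mod 7) write S = 6 + 7t. Substituting into S ≡ 9 (mod 13) gives 7t ≡ 3 (mod 13), and since 7⁻¹ ≡ 2 (mod 13), t ≡ 6. Hence S ≡ 6 + 7·6 = 48 (mod 91).
From S ≡ 48 (mod 91) write S = 48 + 91t. Substituting into S ≡ 2 (mod 8) gives 91t ≡ 2 (mod 8), and since 3⁻¹ ≡ 3 (mod 8), t ≡ 6. Hence S ≡ 48 + 91·6 = 594 (mod 728).
From S ≡ 594 (mod 728) write S = 594 + 728t. Substituting into S ≡ 1 (mod 11) gives 728t ≡ 1 (mod 11), and since 2⁻¹ ≡ 6 (mod 11), t ≡ 6. Hence S ≡ 594 + 728·6 = 4962 (mod 8008).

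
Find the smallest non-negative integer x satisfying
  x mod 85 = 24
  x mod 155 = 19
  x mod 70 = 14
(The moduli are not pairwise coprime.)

gcd(85, 155) = 5 and 5 | (19 − 24), so the pair is consistent; merging gives x ≡ 1724 (mod 2635), where 2635 = lcm(85, 155).
gcd(2635, 70) = 5 and 5 | (14 − 1724), so the pair is consistent; merging gives x ≡ 12264 (mod 36890), where 36890 = lcm(2635, 70).
The solution is unique modulo lcm(85, 155, 70) = 36890.

12264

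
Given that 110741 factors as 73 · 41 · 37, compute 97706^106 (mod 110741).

95375

Mod 73: 97706 ≡ 32; by Fermat, exponent reduces to 106 mod 72 = 34; 32^34 ≡ 37 (mod 73).
Mod 41: 97706 ≡ 3; by Fermat, exponent reduces to 106 mod 40 = 26; 3^26 ≡ 9 (mod 41).
Mod 37: 97706 ≡ 26; by Fermat, exponent reduces to 106 mod 36 = 34; 26^34 ≡ 26 (mod 37).
Combine by CRT: x ≡ 37 (mod 73), x ≡ 9 (mod 41), x ≡ 26 (mod 37) ⇒ x ≡ 95375 (mod 110741).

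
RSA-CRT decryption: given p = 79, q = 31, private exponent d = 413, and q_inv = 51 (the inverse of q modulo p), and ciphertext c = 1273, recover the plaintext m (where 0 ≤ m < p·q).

2395

d_p = d mod (p−1) = 413 mod 78 = 23; d_q = d mod (q−1) = 23.
m₁ = c^(d_p) mod p: c ≡ 9 (mod 79), and 9^23 mod 79 = 25.
m₂ = c^(d_q) mod q: c ≡ 2 (mod 31), and 2^23 mod 31 = 8.
h = q_inv·(m₁ − m₂) mod p = 51·(25 − 8) mod 79 = 77.
m = m₂ + h·q = 8 + 77·31 = 2395.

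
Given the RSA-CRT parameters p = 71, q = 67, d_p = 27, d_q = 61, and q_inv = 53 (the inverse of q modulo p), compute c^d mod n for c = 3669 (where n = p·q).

889

m₁ = c^(d_p) mod p: c ≡ 48 (mod 71), and 48^27 mod 71 = 37.
m₂ = c^(d_q) mod q: c ≡ 51 (mod 67), and 51^61 mod 67 = 18.
h = q_inv·(m₁ − m₂) mod p = 53·(37 − 18) mod 71 = 13.
m = m₂ + h·q = 18 + 13·67 = 889.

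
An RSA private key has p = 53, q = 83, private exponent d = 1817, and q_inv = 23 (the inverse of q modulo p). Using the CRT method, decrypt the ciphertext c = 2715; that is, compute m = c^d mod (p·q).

3397

d_p = d mod (p−1) = 1817 mod 52 = 49; d_q = d mod (q−1) = 13.
m₁ = c^(d_p) mod p: c ≡ 12 (mod 53), and 12^49 mod 53 = 5.
m₂ = c^(d_q) mod q: c ≡ 59 (mod 83), and 59^13 mod 83 = 77.
h = q_inv·(m₁ − m₂) mod p = 23·(5 − 77) mod 53 = 40.
m = m₂ + h·q = 77 + 40·83 = 3397.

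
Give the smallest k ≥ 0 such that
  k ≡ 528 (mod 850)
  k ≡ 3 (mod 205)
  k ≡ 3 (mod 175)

107628

Combine the congruences pairwise.
gcd(850, 205) = 5 and 5 | (3 − 528), so the pair is consistent; merging gives k ≡ 3078 (mod 34850), where 34850 = lcm(850, 205).
gcd(34850, 175) = 25 and 25 | (3 − 3078), so the pair is consistent; merging gives k ≡ 107628 (mod 243950), where 243950 = lcm(34850, 175).
The solution is unique modulo lcm(850, 205, 175) = 243950.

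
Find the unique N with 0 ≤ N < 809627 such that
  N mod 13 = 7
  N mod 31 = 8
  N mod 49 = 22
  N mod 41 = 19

199648

Combine the congruences pairwise.
From N ≡ 7 (mod 13) write N = 7 + 13t. Substituting into N ≡ 8 (mod 31) gives 13t ≡ 1 (mod 31), and since 13⁻¹ ≡ 12 (mod 31), t ≡ 12. Hence N ≡ 7 + 13·12 = 163 (mod 403).
From N ≡ 163 (mod 403) write N = 163 + 403t. Substituting into N ≡ 22 (mod 49) gives 403t ≡ 6 (mod 49), and since 11⁻¹ ≡ 9 (mod 49), t ≡ 5. Hence N ≡ 163 + 403·5 = 2178 (mod 19747).
From N ≡ 2178 (mod 19747) write N = 2178 + 19747t. Substituting into N ≡ 19 (mod 41) gives 19747t ≡ 14 (mod 41), and since 26⁻¹ ≡ 30 (mod 41), t ≡ 10. Hence N ≡ 2178 + 19747·10 = 199648 (mod 809627).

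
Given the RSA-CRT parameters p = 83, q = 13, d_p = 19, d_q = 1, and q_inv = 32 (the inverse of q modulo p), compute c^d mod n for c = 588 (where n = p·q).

146

m₁ = c^(d_p) mod p: c ≡ 7 (mod 83), and 7^19 mod 83 = 63.
m₂ = c^(d_q) mod q: c ≡ 3 (mod 13), and 3^1 mod 13 = 3.
h = q_inv·(m₁ − m₂) mod p = 32·(63 − 3) mod 83 = 11.
m = m₂ + h·q = 3 + 11·13 = 146.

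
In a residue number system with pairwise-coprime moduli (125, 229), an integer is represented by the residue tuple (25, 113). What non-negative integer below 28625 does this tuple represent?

From x ≡ 25 (mod 125) write x = 25 + 125t. Substituting into x ≡ 113 (mod 229) gives 125t ≡ 88 (mod 229), and since 125⁻¹ ≡ 11 (mod 229), t ≡ 52. Hence x ≡ 25 + 125·52 = 6525 (mod 28625).

6525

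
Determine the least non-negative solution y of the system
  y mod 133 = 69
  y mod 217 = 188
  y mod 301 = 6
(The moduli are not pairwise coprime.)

73751

Combine the congruences pairwise.
gcd(133, 217) = 7 and 7 | (188 − 69), so the pair is consistent; merging gives y ≡ 3660 (mod 4123), where 4123 = lcm(133, 217).
gcd(4123, 301) = 7 and 7 | (6 − 3660), so the pair is consistent; merging gives y ≡ 73751 (mod 177289), where 177289 = lcm(4123, 301).
The solution is unique modulo lcm(133, 217, 301) = 177289.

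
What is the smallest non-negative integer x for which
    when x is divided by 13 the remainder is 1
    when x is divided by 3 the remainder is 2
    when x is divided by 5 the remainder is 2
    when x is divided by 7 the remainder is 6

482

The moduli are pairwise coprime; N = 13·3·5·7 = 1365.
N/13 = 105; 105 ≡ 1 (mod 13), inverse 1.
N/3 = 455; 455 ≡ 2 (mod 3); 2·2 ≡ 1, so inverse 2.
N/5 = 273; 273 ≡ 3 (mod 5); 3·2 ≡ 1, so inverse 2.
N/7 = 195; 195 ≡ 6 (mod 7); 6·6 ≡ 1, so inverse 6.
x ≡ 1·105·1 + 2·455·2 + 2·273·2 + 6·195·6 = 10037.
10037 mod 1365 = 482.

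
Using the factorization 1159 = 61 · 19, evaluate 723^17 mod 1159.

Mod 61: 723 ≡ 52; 52^17 ≡ 41 (mod 61).
Mod 19: 723 ≡ 1; 1^17 ≡ 1 (mod 19).
Combine by CRT: x ≡ 41 (mod 61), x ≡ 1 (mod 19) ⇒ x ≡ 590 (mod 1159).

590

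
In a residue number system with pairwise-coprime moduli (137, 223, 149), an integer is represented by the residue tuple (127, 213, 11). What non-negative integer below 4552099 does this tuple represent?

2382968

From x ≡ 127 (mod 137) write x = 127 + 137t. Substituting into x ≡ 213 (mod 223) gives 137t ≡ 86 (mod 223), and since 137⁻¹ ≡ 70 (mod 223), t ≡ 222. Hence x ≡ 127 + 137·222 = 30541 (mod 30551).
From x ≡ 30541 (mod 30551) write x = 30541 + 30551t. Substituting into x ≡ 11 (mod 149) gives 30551t ≡ 15 (mod 149), and since 6⁻¹ ≡ 25 (mod 149), t ≡ 77. Hence x ≡ 30541 + 30551·77 = 2382968 (mod 4552099).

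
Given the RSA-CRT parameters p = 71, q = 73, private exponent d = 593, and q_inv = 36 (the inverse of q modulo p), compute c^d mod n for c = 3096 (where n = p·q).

2722

d_p = d mod (p−1) = 593 mod 70 = 33; d_q = d mod (q−1) = 17.
m₁ = c^(d_p) mod p: c ≡ 43 (mod 71), and 43^33 mod 71 = 24.
m₂ = c^(d_q) mod q: c ≡ 30 (mod 73), and 30^17 mod 73 = 21.
h = q_inv·(m₁ − m₂) mod p = 36·(24 − 21) mod 71 = 37.
m = m₂ + h·q = 21 + 37·73 = 2722.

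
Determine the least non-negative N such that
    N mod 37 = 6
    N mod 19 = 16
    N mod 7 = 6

1042

Combine the congruences pairwise.
From N ≡ 6 (mod 37) write N = 6 + 37t. Substituting into N ≡ 16 (mod 19) gives 37t ≡ 10 (mod 19), and since 18⁻¹ ≡ 18 (mod 19), t ≡ 9. Hence N ≡ 6 + 37·9 = 339 (mod 703).
From N ≡ 339 (mod 703) write N = 339 + 703t. Substituting into N ≡ 6 (mod 7) gives 703t ≡ 3 (mod 7), and since 3⁻¹ ≡ 5 (mod 7), t ≡ 1. Hence N ≡ 339 + 703·1 = 1042 (mod 4921).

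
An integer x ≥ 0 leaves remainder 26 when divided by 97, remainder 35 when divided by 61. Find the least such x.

Combine the congruences pairwise.
From x ≡ 26 (mod 97) write x = 26 + 97t. Substituting into x ≡ 35 (mod 61) gives 97t ≡ 9 (mod 61), and since 36⁻¹ ≡ 39 (mod 61), t ≡ 46. Hence x ≡ 26 + 97·46 = 4488 (mod 5917).

4488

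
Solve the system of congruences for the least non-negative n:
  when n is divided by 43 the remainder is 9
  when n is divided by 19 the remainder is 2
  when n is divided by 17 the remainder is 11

The moduli are pairwise coprime; M = 43·19·17 = 13889.
M/43 = 323; 323 ≡ 22 (mod 43); 22·2 ≡ 1, so inverse 2.
M/19 = 731; 731 ≡ 9 (mod 19); 9·17 ≡ 1, so inverse 17.
M/17 = 817; 817 ≡ 1 (mod 17), inverse 1.
n ≡ 9·323·2 + 2·731·17 + 11·817·1 = 39655.
39655 mod 13889 = 11877.

11877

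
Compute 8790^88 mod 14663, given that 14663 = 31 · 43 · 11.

Mod 31: 8790 ≡ 17; by Fermat, exponent reduces to 88 mod 30 = 28; 17^28 ≡ 28 (mod 31).
Mod 43: 8790 ≡ 18; by Fermat, exponent reduces to 88 mod 42 = 4; 18^4 ≡ 13 (mod 43).
Mod 11: 8790 ≡ 1; by Fermat, exponent reduces to 88 mod 10 = 8; 1^8 ≡ 1 (mod 11).
Combine by CRT: x ≡ 28 (mod 31), x ≡ 13 (mod 43), x ≡ 1 (mod 11) ⇒ x ≡ 5732 (mod 14663).

5732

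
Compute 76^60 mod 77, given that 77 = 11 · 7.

1

Mod 11: 76 ≡ 10; since 10 | 60, by Fermat 10^60 ≡ 1 (mod 11).
Mod 7: 76 ≡ 6; since 6 | 60, by Fermat 6^60 ≡ 1 (mod 7).
Combine by CRT: x ≡ 1 (mod 11), x ≡ 1 (mod 7) ⇒ x ≡ 1 (mod 77).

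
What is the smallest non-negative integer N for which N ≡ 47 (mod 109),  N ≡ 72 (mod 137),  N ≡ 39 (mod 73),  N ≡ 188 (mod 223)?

133337240

Combine the congruences pairwise.
From N ≡ 47 (mod 109) write N = 47 + 109t. Substituting into N ≡ 72 (mod 137) gives 109t ≡ 25 (mod 137), and since 109⁻¹ ≡ 44 (mod 137), t ≡ 4. Hence N ≡ 47 + 109·4 = 483 (mod 14933).
From N ≡ 483 (mod 14933) write N = 483 + 14933t. Substituting into N ≡ 39 (mod 73) gives 14933t ≡ 67 (mod 73), and since 41⁻¹ ≡ 57 (mod 73), t ≡ 23. Hence N ≡ 483 + 14933·23 = 343942 (mod 1090109).
From N ≡ 343942 (mod 1090109) write N = 343942 + 1090109t. Substituting into N ≡ 188 (mod 223) gives 1090109t ≡ 112 (mod 223), and since 85⁻¹ ≡ 21 (mod 223), t ≡ 122. Hence N ≡ 343942 + 1090109·122 = 133337240 (mod 243094307).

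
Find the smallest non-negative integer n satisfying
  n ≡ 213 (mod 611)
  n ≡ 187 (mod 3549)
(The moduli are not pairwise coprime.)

17932

Combine the congruences pairwise.
gcd(611, 3549) = 13 and 13 | (187 − 213), so the pair is consistent; merging gives n ≡ 17932 (mod 166803), where 166803 = lcm(611, 3549).
The solution is unique modulo lcm(611, 3549) = 166803.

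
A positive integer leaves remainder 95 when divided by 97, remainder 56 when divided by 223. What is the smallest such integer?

21241

From a ≡ 95 (mod 97) write a = 95 + 97t. Substituting into a ≡ 56 (mod 223) gives 97t ≡ 184 (mod 223), and since 97⁻¹ ≡ 23 (mod 223), t ≡ 218. Hence a ≡ 95 + 97·218 = 21241 (mod 21631).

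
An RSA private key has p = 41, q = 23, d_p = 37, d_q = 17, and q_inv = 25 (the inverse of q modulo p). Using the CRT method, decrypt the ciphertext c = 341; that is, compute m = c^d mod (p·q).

504

m₁ = c^(d_p) mod p: c ≡ 13 (mod 41), and 13^37 mod 41 = 12.
m₂ = c^(d_q) mod q: c ≡ 19 (mod 23), and 19^17 mod 23 = 21.
h = q_inv·(m₁ − m₂) mod p = 25·(12 − 21) mod 41 = 21.
m = m₂ + h·q = 21 + 21·23 = 504.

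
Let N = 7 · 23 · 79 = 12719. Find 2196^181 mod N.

Mod 7: 2196 ≡ 5; by Fermat, exponent reduces to 181 mod 6 = 1; 5^1 ≡ 5 (mod 7).
Mod 23: 2196 ≡ 11; by Fermat, exponent reduces to 181 mod 22 = 5; 11^5 ≡ 5 (mod 23).
Mod 79: 2196 ≡ 63; by Fermat, exponent reduces to 181 mod 78 = 25; 63^25 ≡ 43 (mod 79).
Combine by CRT: x ≡ 5 (mod 7), x ≡ 5 (mod 23), x ≡ 43 (mod 79) ⇒ x ≡ 6284 (mod 12719).

6284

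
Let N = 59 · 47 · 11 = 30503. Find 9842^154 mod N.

4360

Mod 59: 9842 ≡ 48; by Fermat, exponent reduces to 154 mod 58 = 38; 48^38 ≡ 53 (mod 59).
Mod 47: 9842 ≡ 19; by Fermat, exponent reduces to 154 mod 46 = 16; 19^16 ≡ 36 (mod 47).
Mod 11: 9842 ≡ 8; by Fermat, exponent reduces to 154 mod 10 = 4; 8^4 ≡ 4 (mod 11).
Combine by CRT: x ≡ 53 (mod 59), x ≡ 36 (mod 47), x ≡ 4 (mod 11) ⇒ x ≡ 4360 (mod 30503).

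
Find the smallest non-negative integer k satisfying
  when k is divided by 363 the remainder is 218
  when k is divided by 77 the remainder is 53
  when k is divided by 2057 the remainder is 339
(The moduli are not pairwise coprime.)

27080

gcd(363, 77) = 11 and 11 | (53 − 218), so the pair is consistent; merging gives k ≡ 1670 (mod 2541), where 2541 = lcm(363, 77).
gcd(2541, 2057) = 121 and 121 | (339 − 1670), so the pair is consistent; merging gives k ≡ 27080 (mod 43197), where 43197 = lcm(2541, 2057).
The solution is unique modulo lcm(363, 77, 2057) = 43197.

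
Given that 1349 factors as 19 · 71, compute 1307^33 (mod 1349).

768

Mod 19: 1307 ≡ 15; by Fermat, exponent reduces to 33 mod 18 = 15; 15^15 ≡ 8 (mod 19).
Mod 71: 1307 ≡ 29; 29^33 ≡ 58 (mod 71).
Combine by CRT: x ≡ 8 (mod 19), x ≡ 58 (mod 71) ⇒ x ≡ 768 (mod 1349).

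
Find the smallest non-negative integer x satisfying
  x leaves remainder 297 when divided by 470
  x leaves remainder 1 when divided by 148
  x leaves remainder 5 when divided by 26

gcd(470, 148) = 2 and 2 | (1 − 297), so the pair is consistent; merging gives x ≡ 297 (mod 34780), where 34780 = lcm(470, 148).
gcd(34780, 26) = 2 and 2 | (5 − 297), so the pair is consistent; merging gives x ≡ 139417 (mod 452140), where 452140 = lcm(34780, 26).
The solution is unique modulo lcm(470, 148, 26) = 452140.

139417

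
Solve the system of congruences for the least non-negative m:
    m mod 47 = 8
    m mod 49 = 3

1277

Combine the congruences pairwise.
From m ≡ 8 (mod 47) write m = 8 + 47t. Substituting into m ≡ 3 (mod 49) gives 47t ≡ 44 (mod 49), and since 47⁻¹ ≡ 24 (mod 49), t ≡ 27. Hence m ≡ 8 + 47·27 = 1277 (mod 2303).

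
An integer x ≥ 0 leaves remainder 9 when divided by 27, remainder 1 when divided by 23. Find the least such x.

576

From x ≡ 9 (mod 27) write x = 9 + 27t. Substituting into x ≡ 1 (mod 23) gives 27t ≡ 15 (mod 23), and since 4⁻¹ ≡ 6 (mod 23), t ≡ 21. Hence x ≡ 9 + 27·21 = 576 (mod 621).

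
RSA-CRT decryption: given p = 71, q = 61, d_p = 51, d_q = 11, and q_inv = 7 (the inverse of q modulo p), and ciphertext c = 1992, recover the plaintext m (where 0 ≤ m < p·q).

m₁ = c^(d_p) mod p: c ≡ 4 (mod 71), and 4^51 mod 71 = 9.
m₂ = c^(d_q) mod q: c ≡ 40 (mod 61), and 40^11 mod 61 = 29.
h = q_inv·(m₁ − m₂) mod p = 7·(9 − 29) mod 71 = 2.
m = m₂ + h·q = 29 + 2·61 = 151.

151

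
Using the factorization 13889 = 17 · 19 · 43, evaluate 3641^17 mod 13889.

7874

Mod 17: 3641 ≡ 3; by Fermat, exponent reduces to 17 mod 16 = 1; 3^1 ≡ 3 (mod 17).
Mod 19: 3641 ≡ 12; 12^17 ≡ 8 (mod 19).
Mod 43: 3641 ≡ 29; 29^17 ≡ 5 (mod 43).
Combine by CRT: x ≡ 3 (mod 17), x ≡ 8 (mod 19), x ≡ 5 (mod 43) ⇒ x ≡ 7874 (mod 13889).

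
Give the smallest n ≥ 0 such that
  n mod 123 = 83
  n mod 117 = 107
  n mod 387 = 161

gcd(123, 117) = 3 and 3 | (107 − 83), so the pair is consistent; merging gives n ≡ 575 (mod 4797), where 4797 = lcm(123, 117).
gcd(4797, 387) = 9 and 9 | (161 − 575), so the pair is consistent; merging gives n ≡ 72530 (mod 206271), where 206271 = lcm(4797, 387).
The solution is unique modulo lcm(123, 117, 387) = 206271.

72530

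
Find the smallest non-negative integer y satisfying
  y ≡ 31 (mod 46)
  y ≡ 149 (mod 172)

Combine the congruences pairwise.
gcd(46, 172) = 2 and 2 | (149 − 31), so the pair is consistent; merging gives y ≡ 1181 (mod 3956), where 3956 = lcm(46, 172).
The solution is unique modulo lcm(46, 172) = 3956.

1181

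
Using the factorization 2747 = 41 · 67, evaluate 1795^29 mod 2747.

1549

Mod 41: 1795 ≡ 32; 32^29 ≡ 32 (mod 41).
Mod 67: 1795 ≡ 53; 53^29 ≡ 8 (mod 67).
Combine by CRT: x ≡ 32 (mod 41), x ≡ 8 (mod 67) ⇒ x ≡ 1549 (mod 2747).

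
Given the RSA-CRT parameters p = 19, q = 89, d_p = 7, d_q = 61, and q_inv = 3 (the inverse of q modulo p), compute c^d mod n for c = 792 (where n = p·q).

m₁ = c^(d_p) mod p: c ≡ 13 (mod 19), and 13^7 mod 19 = 10.
m₂ = c^(d_q) mod q: c ≡ 80 (mod 89), and 80^61 mod 89 = 53.
h = q_inv·(m₁ − m₂) mod p = 3·(10 − 53) mod 19 = 4.
m = m₂ + h·q = 53 + 4·89 = 409.

409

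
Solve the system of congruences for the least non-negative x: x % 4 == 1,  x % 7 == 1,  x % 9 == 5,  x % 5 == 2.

617

The moduli are pairwise coprime; N = 4·7·9·5 = 1260.
N/4 = 315; 315 ≡ 3 (mod 4); 3·3 ≡ 1, so inverse 3.
N/7 = 180; 180 ≡ 5 (mod 7); 5·3 ≡ 1, so inverse 3.
N/9 = 140; 140 ≡ 5 (mod 9); 5·2 ≡ 1, so inverse 2.
N/5 = 252; 252 ≡ 2 (mod 5); 2·3 ≡ 1, so inverse 3.
x ≡ 1·315·3 + 1·180·3 + 5·140·2 + 2·252·3 = 4397.
4397 mod 1260 = 617.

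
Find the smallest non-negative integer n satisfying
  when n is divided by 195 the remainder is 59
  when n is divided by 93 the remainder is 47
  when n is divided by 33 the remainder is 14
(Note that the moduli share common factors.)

gcd(195, 93) = 3 and 3 | (47 − 59), so the pair is consistent; merging gives n ≡ 1814 (mod 6045), where 6045 = lcm(195, 93).
gcd(6045, 33) = 3 and 3 | (14 − 1814), so the pair is consistent; merging gives n ≡ 50174 (mod 66495), where 66495 = lcm(6045, 33).
The solution is unique modulo lcm(195, 93, 33) = 66495.

50174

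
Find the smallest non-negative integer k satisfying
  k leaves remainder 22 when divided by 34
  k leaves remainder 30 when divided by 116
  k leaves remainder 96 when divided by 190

gcd(34, 116) = 2 and 2 | (30 − 22), so the pair is consistent; merging gives k ≡ 1654 (mod 1972), where 1972 = lcm(34, 116).
gcd(1972, 190) = 2 and 2 | (96 − 1654), so the pair is consistent; merging gives k ≡ 151526 (mod 187340), where 187340 = lcm(1972, 190).
The solution is unique modulo lcm(34, 116, 190) = 187340.

151526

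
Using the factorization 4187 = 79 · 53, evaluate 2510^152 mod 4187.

Mod 79: 2510 ≡ 61; by Fermat, exponent reduces to 152 mod 78 = 74; 61^74 ≡ 21 (mod 79).
Mod 53: 2510 ≡ 19; by Fermat, exponent reduces to 152 mod 52 = 48; 19^48 ≡ 44 (mod 53).
Combine by CRT: x ≡ 21 (mod 79), x ≡ 44 (mod 53) ⇒ x ≡ 574 (mod 4187).

574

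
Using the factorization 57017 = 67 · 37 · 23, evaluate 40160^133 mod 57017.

Mod 67: 40160 ≡ 27; by Fermat, exponent reduces to 133 mod 66 = 1; 27^1 ≡ 27 (mod 67).
Mod 37: 40160 ≡ 15; by Fermat, exponent reduces to 133 mod 36 = 25; 15^25 ≡ 2 (mod 37).
Mod 23: 40160 ≡ 2; by Fermat, exponent reduces to 133 mod 22 = 1; 2^1 ≡ 2 (mod 23).
Combine by CRT: x ≡ 27 (mod 67), x ≡ 2 (mod 37), x ≡ 2 (mod 23) ⇒ x ≡ 41701 (mod 57017).

41701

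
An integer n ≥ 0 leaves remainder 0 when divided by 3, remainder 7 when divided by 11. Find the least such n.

18

Combine the congruences pairwise.
From n ≡ 0 (mod 3) write n = 0 + 3t. Substituting into n ≡ 7 (mod 11) gives 3t ≡ 7 (mod 11), and since 3⁻¹ ≡ 4 (mod 11), t ≡ 6. Hence n ≡ 0 + 3·6 = 18 (mod 33).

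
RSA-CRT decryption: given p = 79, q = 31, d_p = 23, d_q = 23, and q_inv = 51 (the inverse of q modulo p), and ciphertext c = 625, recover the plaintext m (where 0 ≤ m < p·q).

273

m₁ = c^(d_p) mod p: c ≡ 72 (mod 79), and 72^23 mod 79 = 36.
m₂ = c^(d_q) mod q: c ≡ 5 (mod 31), and 5^23 mod 31 = 25.
h = q_inv·(m₁ − m₂) mod p = 51·(36 − 25) mod 79 = 8.
m = m₂ + h·q = 25 + 8·31 = 273.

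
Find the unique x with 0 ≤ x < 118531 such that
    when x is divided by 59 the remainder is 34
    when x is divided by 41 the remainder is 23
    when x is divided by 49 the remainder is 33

100924

Combine the congruences pairwise.
From x ≡ 34 (mod 59) write x = 34 + 59t. Substituting into x ≡ 23 (mod 41) gives 59t ≡ 30 (mod 41), and since 18⁻¹ ≡ 16 (mod 41), t ≡ 29. Hence x ≡ 34 + 59·29 = 1745 (mod 2419).
From x ≡ 1745 (mod 2419) write x = 1745 + 2419t. Substituting into x ≡ 33 (mod 49) gives 2419t ≡ 3 (mod 49), and since 18⁻¹ ≡ 30 (mod 49), t ≡ 41. Hence x ≡ 1745 + 2419·41 = 100924 (mod 118531).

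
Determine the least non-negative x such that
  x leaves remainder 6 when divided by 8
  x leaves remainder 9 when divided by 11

86

From x ≡ 6 (mod 8) write x = 6 + 8t. Substituting into x ≡ 9 (mod 11) gives 8t ≡ 3 (mod 11), and since 8⁻¹ ≡ 7 (mod 11), t ≡ 10. Hence x ≡ 6 + 8·10 = 86 (mod 88).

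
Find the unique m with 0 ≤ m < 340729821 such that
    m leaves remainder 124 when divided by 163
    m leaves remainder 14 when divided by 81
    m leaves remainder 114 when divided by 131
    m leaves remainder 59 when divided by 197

328802909

The moduli are pairwise coprime; N = 163·81·131·197 = 340729821.
N/163 = 2090367; 2090367 ≡ 55 (mod 163); 55·83 ≡ 1, so inverse 83.
N/81 = 4206541; 4206541 ≡ 49 (mod 81); 49·43 ≡ 1, so inverse 43.
N/131 = 2600991; 2600991 ≡ 117 (mod 131); 117·28 ≡ 1, so inverse 28.
N/197 = 1729593; 1729593 ≡ 130 (mod 197); 130·147 ≡ 1, so inverse 147.
m ≡ 124·2090367·83 + 14·4206541·43 + 114·2600991·28 + 59·1729593·147 = 47349518207.
47349518207 mod 340729821 = 328802909.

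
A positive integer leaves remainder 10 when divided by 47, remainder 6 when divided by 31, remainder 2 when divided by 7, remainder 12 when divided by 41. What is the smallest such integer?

127850

Combine the congruences pairwise.
From n ≡ 10 (mod 47) write n = 10 + 47t. Substituting into n ≡ 6 (mod 31) gives 47t ≡ 27 (mod 31), and since 16⁻¹ ≡ 2 (mod 31), t ≡ 23. Hence n ≡ 10 + 47·23 = 1091 (mod 1457).
From n ≡ 1091 (mod 1457) write n = 1091 + 1457t. Substituting into n ≡ 2 (mod 7) gives 1457t ≡ 3 (mod 7), and since 1⁻¹ ≡ 1 (mod 7), t ≡ 3. Hence n ≡ 1091 + 1457·3 = 5462 (mod 10199).
From n ≡ 5462 (mod 10199) write n = 5462 + 10199t. Substituting into n ≡ 12 (mod 41) gives 10199t ≡ 3 (mod 41), and since 31⁻¹ ≡ 4 (mod 41), t ≡ 12. Hence n ≡ 5462 + 10199·12 = 127850 (mod 418159).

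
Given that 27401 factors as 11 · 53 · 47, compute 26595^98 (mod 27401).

1512

Mod 11: 26595 ≡ 8; by Fermat, exponent reduces to 98 mod 10 = 8; 8^8 ≡ 5 (mod 11).
Mod 53: 26595 ≡ 42; by Fermat, exponent reduces to 98 mod 52 = 46; 42^46 ≡ 28 (mod 53).
Mod 47: 26595 ≡ 40; by Fermat, exponent reduces to 98 mod 46 = 6; 40^6 ≡ 8 (mod 47).
Combine by CRT: x ≡ 5 (mod 11), x ≡ 28 (mod 53), x ≡ 8 (mod 47) ⇒ x ≡ 1512 (mod 27401).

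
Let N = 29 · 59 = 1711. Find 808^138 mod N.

Mod 29: 808 ≡ 25; by Fermat, exponent reduces to 138 mod 28 = 26; 25^26 ≡ 20 (mod 29).
Mod 59: 808 ≡ 41; by Fermat, exponent reduces to 138 mod 58 = 22; 41^22 ≡ 7 (mod 59).
Combine by CRT: x ≡ 20 (mod 29), x ≡ 7 (mod 59) ⇒ x ≡ 774 (mod 1711).

774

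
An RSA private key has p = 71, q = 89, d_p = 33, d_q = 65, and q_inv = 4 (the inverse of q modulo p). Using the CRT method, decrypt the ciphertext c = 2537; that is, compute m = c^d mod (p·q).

1337

m₁ = c^(d_p) mod p: c ≡ 52 (mod 71), and 52^33 mod 71 = 59.
m₂ = c^(d_q) mod q: c ≡ 45 (mod 89), and 45^65 mod 89 = 2.
h = q_inv·(m₁ − m₂) mod p = 4·(59 − 2) mod 71 = 15.
m = m₂ + h·q = 2 + 15·89 = 1337.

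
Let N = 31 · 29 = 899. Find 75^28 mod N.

175

Mod 31: 75 ≡ 13; 13^28 ≡ 20 (mod 31).
Mod 29: 75 ≡ 17; since 28 | 28, by Fermat 17^28 ≡ 1 (mod 29).
Combine by CRT: x ≡ 20 (mod 31), x ≡ 1 (mod 29) ⇒ x ≡ 175 (mod 899).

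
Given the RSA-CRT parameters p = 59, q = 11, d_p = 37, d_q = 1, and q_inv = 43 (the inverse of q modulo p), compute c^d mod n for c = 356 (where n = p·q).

m₁ = c^(d_p) mod p: c ≡ 2 (mod 59), and 2^37 mod 59 = 39.
m₂ = c^(d_q) mod q: c ≡ 4 (mod 11), and 4^1 mod 11 = 4.
h = q_inv·(m₁ − m₂) mod p = 43·(39 − 4) mod 59 = 30.
m = m₂ + h·q = 4 + 30·11 = 334.

334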